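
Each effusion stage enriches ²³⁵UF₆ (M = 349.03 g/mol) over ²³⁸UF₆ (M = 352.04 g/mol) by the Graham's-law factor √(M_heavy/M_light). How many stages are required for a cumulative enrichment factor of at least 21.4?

With α = √(352.04/349.03) per stage, ln α = ½ ln(1.00862) = 0.004293.
Need α^N ≥ 21.4 ⇒ N ≥ ln(21.4) / ln α = 3.063 / 0.004293 = 713.50.
So at least 714 stages are needed.

714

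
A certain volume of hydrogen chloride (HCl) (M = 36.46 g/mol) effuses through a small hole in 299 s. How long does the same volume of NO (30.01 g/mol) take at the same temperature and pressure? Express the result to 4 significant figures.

By Graham's law, t_NO/t_HCl = √(M_NO/M_HCl) = √(30.01/36.46) = √0.8231 = 0.9072.
So the time for NO is 299 × 0.9072 = 271.3 s.

271.3 s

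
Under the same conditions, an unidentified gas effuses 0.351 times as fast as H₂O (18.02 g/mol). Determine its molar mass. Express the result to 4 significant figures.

146.3 g/mol

From Graham's law, rate_X/rate_H₂O = √(M_H₂O/M_X).
0.351 = √(18.02/M_X)
M_X = 18.02 / 0.351² = 18.02 / 0.1232 = 146.3 g/mol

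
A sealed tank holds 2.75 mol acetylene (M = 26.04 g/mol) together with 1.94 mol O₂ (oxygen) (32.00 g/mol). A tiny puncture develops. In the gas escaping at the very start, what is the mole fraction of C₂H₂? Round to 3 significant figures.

0.611

Each component's effusion rate ∝ (its partial pressure)·(1/√M) ∝ n_i/√M_i.
Mole fraction of C₂H₂ in the effusate = (n_C₂H₂/√M_C₂H₂) / (n_C₂H₂/√M_C₂H₂ + n_O₂/√M_O₂)
= (2.75/√26.04) / (2.75/√26.04 + 1.94/√32.00) = 0.5389/(0.5389 + 0.3429) = 0.611.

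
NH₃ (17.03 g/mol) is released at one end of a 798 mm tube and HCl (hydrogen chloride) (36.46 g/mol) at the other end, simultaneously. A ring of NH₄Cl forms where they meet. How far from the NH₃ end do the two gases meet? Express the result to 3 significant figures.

474 mm

In equal time, each gas travels a distance ∝ its rate ∝ 1/√M, so d_NH₃/d_HCl = √(M_HCl/M_NH₃) = √(36.46/17.03) = 1.463.
With d_NH₃ + d_HCl = 798 mm, d_HCl = 798/(1 + 1.463) = 324.0 mm.
d_NH₃ = 798 − 324.0 = 474 mm.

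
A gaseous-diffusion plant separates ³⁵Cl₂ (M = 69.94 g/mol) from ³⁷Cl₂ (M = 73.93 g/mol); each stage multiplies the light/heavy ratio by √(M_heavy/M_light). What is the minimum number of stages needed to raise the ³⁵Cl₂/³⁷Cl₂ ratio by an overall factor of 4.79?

57

Single-stage factor α = √(73.93/69.94), so ln α = ½ ln(1.05705) = 0.02774.
Need α^N ≥ 4.79 ⇒ N ≥ ln(4.79) / ln α = 1.567 / 0.02774 = 56.47.
Minimum whole number of stages: N = 57.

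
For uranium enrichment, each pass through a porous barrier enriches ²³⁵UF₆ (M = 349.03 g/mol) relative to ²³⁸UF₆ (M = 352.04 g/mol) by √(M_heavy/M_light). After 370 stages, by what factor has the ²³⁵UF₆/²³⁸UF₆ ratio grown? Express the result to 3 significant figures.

4.90

Overall factor = α^370 with α = √(352.04/349.03), i.e. (352.04/349.03)^(370/2).
= 1.00862^185 = 4.90.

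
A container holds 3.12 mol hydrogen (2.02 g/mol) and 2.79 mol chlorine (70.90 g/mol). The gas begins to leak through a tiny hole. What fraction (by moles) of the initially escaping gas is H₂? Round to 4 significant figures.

Effusion rate of each component ∝ n_i/√M_i (partial pressure × 1/√M).
x_H₂(eff) = (n_H₂/√M_H₂) / (n_H₂/√M_H₂ + n_Cl₂/√M_Cl₂)
= (3.12/√2.02) / (3.12/√2.02 + 2.79/√70.90) = 2.195/(2.195 + 0.3313) = 0.8689.

0.8689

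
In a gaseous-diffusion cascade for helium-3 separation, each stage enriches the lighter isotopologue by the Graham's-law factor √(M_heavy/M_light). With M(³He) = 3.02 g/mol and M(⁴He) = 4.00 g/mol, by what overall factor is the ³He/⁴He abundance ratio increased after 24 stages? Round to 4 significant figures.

The single-stage factor is √(M_heavy/M_light), so 24 stages give [√(4.00/3.02)]^24 = (4.00/3.02)^(24/2).
= 1.32450^12 = 29.15.

29.15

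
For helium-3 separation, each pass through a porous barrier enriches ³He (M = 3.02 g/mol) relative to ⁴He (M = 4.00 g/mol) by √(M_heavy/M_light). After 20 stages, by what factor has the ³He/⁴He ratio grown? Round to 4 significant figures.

16.62

Overall factor = α^20 with α = √(4.00/3.02), i.e. (4.00/3.02)^(20/2).
= 1.32450^10 = 16.62.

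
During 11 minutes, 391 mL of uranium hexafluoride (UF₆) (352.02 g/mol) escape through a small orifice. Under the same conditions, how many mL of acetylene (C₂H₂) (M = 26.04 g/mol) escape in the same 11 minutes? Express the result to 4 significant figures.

Since effusion rate ∝ 1/√M, rate_C₂H₂/rate_UF₆ = √(M_UF₆/M_C₂H₂) = √(352.02/26.04) = √13.52 = 3.677.
So the volume for C₂H₂ is 391 × 3.677 = 1438 mL.

1438 mL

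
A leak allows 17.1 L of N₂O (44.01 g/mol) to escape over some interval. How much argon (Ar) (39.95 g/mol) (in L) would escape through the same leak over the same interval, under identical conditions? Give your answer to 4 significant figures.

17.95 L

Since effusion rate ∝ 1/√M, rate_Ar/rate_N₂O = √(M_N₂O/M_Ar) = √(44.01/39.95) = √1.102 = 1.050.
So the volume for Ar is 17.1 × 1.050 = 17.95 L.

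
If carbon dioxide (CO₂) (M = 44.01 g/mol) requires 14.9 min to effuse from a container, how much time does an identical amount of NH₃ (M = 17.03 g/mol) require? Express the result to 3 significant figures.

Since effusion rate ∝ 1/√M, t_NH₃/t_CO₂ = √(M_NH₃/M_CO₂) = √(17.03/44.01) = √0.3870 = 0.6221.
So the time for NH₃ is 14.9 × 0.6221 = 9.27 min.

9.27 min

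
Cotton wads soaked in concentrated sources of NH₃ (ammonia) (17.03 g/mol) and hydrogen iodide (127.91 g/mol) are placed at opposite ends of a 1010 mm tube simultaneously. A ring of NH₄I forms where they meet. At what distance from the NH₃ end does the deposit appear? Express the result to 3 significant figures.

Graham's law gives d_NH₃/d_HI = rate_NH₃/rate_HI = √(M_HI/M_NH₃) = √(127.91/17.03) = 2.741.
With d_NH₃ + d_HI = 1010 mm, d_HI = 1010/(1 + 2.741) = 270.0 mm.
d_NH₃ = 1010 − 270.0 = 740 mm.

740 mm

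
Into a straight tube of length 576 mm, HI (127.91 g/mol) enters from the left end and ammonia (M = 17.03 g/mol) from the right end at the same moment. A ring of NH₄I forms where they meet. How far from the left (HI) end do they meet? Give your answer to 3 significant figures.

The fronts meet when d_HI + d_NH₃ = L with d_HI/d_NH₃ = √(M_NH₃/M_HI) (Graham's law). Here √(M_NH₃/M_HI) = √(17.03/127.91) = 0.3649.
With d_HI + d_NH₃ = 576 mm, d_NH₃ = 576/(1 + 0.3649) = 422.0 mm.
d_HI = 576 − 422.0 = 154 mm.

154 mm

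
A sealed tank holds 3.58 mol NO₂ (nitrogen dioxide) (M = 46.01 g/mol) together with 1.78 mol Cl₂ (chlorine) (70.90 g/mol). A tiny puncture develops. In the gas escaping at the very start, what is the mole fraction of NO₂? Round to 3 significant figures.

Rate_i ∝ x_i/√M_i (Graham's law weighted by mole fraction), so the effusate composition follows n_i/√M_i.
So x_NO₂ in the escaping gas = (n_NO₂/√M_NO₂) / Σ(n_i/√M_i)
= (3.58/√46.01) / (3.58/√46.01 + 1.78/√70.90) = 0.5278/(0.5278 + 0.2114) = 0.714.

0.714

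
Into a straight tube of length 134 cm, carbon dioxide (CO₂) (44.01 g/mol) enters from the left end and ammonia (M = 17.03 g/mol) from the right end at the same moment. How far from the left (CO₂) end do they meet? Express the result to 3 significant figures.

51.4 cm

The fronts meet when d_CO₂ + d_NH₃ = L with d_CO₂/d_NH₃ = √(M_NH₃/M_CO₂) (Graham's law). Here √(M_NH₃/M_CO₂) = √(17.03/44.01) = 0.6221.
With d_CO₂ + d_NH₃ = 134 cm, d_NH₃ = 134/(1 + 0.6221) = 82.61 cm.
d_CO₂ = 134 − 82.61 = 51.4 cm.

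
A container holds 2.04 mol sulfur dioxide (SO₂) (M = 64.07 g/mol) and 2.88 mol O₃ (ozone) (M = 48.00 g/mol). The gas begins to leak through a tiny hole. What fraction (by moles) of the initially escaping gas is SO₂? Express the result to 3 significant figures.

0.380

Each component's effusion rate ∝ (its partial pressure)·(1/√M) ∝ n_i/√M_i.
Mole fraction of SO₂ in the effusate = (n_SO₂/√M_SO₂) / (n_SO₂/√M_SO₂ + n_O₃/√M_O₃)
= (2.04/√64.07) / (2.04/√64.07 + 2.88/√48.00) = 0.2549/(0.2549 + 0.4157) = 0.380.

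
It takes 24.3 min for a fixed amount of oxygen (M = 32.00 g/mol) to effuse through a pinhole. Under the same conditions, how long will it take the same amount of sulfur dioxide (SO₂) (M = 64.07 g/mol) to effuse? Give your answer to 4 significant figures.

By Graham's law, t_SO₂/t_O₂ = √(M_SO₂/M_O₂) = √(64.07/32.00) = √2.002 = 1.415.
So the time for SO₂ is 24.3 × 1.415 = 34.38 min.

34.38 min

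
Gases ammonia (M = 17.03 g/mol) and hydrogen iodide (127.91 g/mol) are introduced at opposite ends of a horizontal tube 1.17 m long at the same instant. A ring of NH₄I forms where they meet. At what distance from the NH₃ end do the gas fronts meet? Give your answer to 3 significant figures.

0.857 m

Graham's law gives d_NH₃/d_HI = rate_NH₃/rate_HI = √(M_HI/M_NH₃) = √(127.91/17.03) = 2.741.
With d_NH₃ + d_HI = 1.17 m, d_HI = 1.17/(1 + 2.741) = 0.3128 m.
d_NH₃ = 1.17 − 0.3128 = 0.857 m.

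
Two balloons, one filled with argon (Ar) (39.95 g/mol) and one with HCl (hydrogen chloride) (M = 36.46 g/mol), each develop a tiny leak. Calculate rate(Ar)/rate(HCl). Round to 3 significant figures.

0.955

Since effusion rate ∝ 1/√M, rate_Ar/rate_HCl = √(M_HCl/M_Ar) = √(36.46/39.95) = √0.9126 = 0.955.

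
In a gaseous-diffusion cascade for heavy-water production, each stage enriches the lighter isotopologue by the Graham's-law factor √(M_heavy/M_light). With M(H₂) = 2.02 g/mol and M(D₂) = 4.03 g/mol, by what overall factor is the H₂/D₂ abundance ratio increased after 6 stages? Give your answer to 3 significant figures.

7.94

Each stage multiplies the ratio by α = √(4.03/2.02), so after 6 stages the overall factor is α^6 = (4.03/2.02)^(6/2).
= 1.99505^3 = 7.94.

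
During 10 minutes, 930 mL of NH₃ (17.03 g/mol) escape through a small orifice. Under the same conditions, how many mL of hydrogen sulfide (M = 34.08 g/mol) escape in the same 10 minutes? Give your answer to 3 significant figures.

Since effusion rate ∝ 1/√M, rate_H₂S/rate_NH₃ = √(M_NH₃/M_H₂S) = √(17.03/34.08) = √0.4997 = 0.7069.
So the volume for H₂S is 930 × 0.7069 = 657 mL.

657 mL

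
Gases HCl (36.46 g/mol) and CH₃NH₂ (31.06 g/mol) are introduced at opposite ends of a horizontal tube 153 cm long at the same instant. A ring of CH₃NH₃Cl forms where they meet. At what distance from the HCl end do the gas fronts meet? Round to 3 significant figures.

73.4 cm

Graham's law gives d_HCl/d_CH₃NH₂ = rate_HCl/rate_CH₃NH₂ = √(M_CH₃NH₂/M_HCl) = √(31.06/36.46) = 0.9230.
With d_HCl + d_CH₃NH₂ = 153 cm, d_CH₃NH₂ = 153/(1 + 0.9230) = 79.56 cm.
d_HCl = 153 − 79.56 = 73.4 cm.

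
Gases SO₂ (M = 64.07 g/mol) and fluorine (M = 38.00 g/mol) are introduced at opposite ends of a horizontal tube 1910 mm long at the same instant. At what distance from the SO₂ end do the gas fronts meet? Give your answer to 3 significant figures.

831 mm

Distances travelled in equal time are proportional to diffusion rates, so d_SO₂/d_F₂ = √(M_F₂/M_SO₂) = √(38.00/64.07) = 0.7701.
With d_SO₂ + d_F₂ = 1910 mm, d_F₂ = 1910/(1 + 0.7701) = 1079 mm.
d_SO₂ = 1910 − 1079 = 831 mm.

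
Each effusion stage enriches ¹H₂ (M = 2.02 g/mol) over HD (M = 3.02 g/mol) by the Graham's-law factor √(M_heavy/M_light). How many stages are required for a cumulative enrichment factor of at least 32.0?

Single-stage factor α = √(3.02/2.02), so ln α = ½ ln(1.49505) = 0.2011.
Need α^N ≥ 32.0 ⇒ N ≥ ln(32.0) / ln α = 3.466 / 0.2011 = 17.24.
Rounding up, N = 18 stages.

18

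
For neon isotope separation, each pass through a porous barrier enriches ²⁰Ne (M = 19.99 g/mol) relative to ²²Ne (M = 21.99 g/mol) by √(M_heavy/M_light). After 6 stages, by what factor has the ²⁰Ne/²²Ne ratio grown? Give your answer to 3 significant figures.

1.33

Each stage multiplies the ratio by α = √(21.99/19.99), so after 6 stages the overall factor is α^6 = (21.99/19.99)^(6/2).
= 1.10005^3 = 1.33.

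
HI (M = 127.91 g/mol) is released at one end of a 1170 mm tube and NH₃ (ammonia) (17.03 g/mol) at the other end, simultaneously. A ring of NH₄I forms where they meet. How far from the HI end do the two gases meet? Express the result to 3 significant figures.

313 mm

The fronts meet when d_HI + d_NH₃ = L with d_HI/d_NH₃ = √(M_NH₃/M_HI) (Graham's law). Here √(M_NH₃/M_HI) = √(17.03/127.91) = 0.3649.
With d_HI + d_NH₃ = 1170 mm, d_NH₃ = 1170/(1 + 0.3649) = 857.2 mm.
d_HI = 1170 − 857.2 = 313 mm.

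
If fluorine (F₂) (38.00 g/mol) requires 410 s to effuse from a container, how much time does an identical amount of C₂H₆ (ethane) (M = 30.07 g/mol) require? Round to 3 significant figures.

Since effusion rate ∝ 1/√M, t_C₂H₆/t_F₂ = √(M_C₂H₆/M_F₂) = √(30.07/38.00) = √0.7913 = 0.8896.
So the time for C₂H₆ is 410 × 0.8896 = 365 s.

365 s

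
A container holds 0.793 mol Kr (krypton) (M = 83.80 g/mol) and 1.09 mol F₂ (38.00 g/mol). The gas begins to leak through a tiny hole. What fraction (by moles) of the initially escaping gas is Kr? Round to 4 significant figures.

0.3288

Rate_i ∝ x_i/√M_i (Graham's law weighted by mole fraction), so the effusate composition follows n_i/√M_i.
x_Kr(eff) = (n_Kr/√M_Kr) / (n_Kr/√M_Kr + n_F₂/√M_F₂)
= (0.793/√83.80) / (0.793/√83.80 + 1.09/√38.00) = 0.08663/(0.08663 + 0.1768) = 0.3288.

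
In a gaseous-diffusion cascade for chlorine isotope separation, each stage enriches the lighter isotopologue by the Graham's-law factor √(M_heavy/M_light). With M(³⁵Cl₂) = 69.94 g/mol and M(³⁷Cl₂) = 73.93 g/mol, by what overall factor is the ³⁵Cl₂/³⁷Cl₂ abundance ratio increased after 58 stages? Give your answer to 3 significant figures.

After 58 stages the ratio has grown by (√(73.93/69.94))^58 = (73.93/69.94)^(58/2).
= 1.05705^29 = 5.00.

5.00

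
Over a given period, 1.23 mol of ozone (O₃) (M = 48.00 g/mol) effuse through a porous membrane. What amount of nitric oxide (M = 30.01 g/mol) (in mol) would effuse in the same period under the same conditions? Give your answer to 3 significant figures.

Graham's law gives rate_NO/rate_O₃ = √(M_O₃/M_NO) = √(48.00/30.01) = √1.599 = 1.265.
So the amount for NO is 1.23 × 1.265 = 1.56 mol.

1.56 mol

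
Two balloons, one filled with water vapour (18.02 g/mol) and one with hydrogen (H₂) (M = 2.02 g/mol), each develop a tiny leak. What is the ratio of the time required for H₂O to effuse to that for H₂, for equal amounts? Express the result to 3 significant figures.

From Graham's law, t_H₂O/t_H₂ = √(M_H₂O/M_H₂) = √(18.02/2.02) = √8.921 = 2.99.

2.99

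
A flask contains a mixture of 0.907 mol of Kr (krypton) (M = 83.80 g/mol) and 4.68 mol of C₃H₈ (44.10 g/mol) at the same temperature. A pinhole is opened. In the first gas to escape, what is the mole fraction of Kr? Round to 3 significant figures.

Rate_i ∝ x_i/√M_i (Graham's law weighted by mole fraction), so the effusate composition follows n_i/√M_i.
x_Kr(eff) = (n_Kr/√M_Kr) / (n_Kr/√M_Kr + n_C₃H₈/√M_C₃H₈)
= (0.907/√83.80) / (0.907/√83.80 + 4.68/√44.10) = 0.09908/(0.09908 + 0.7047) = 0.123.

0.123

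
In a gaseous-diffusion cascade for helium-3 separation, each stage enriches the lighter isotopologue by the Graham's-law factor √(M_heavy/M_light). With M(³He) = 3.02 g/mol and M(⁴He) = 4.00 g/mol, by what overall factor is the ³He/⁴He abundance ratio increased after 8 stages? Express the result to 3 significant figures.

3.08

Overall factor = α^8 with α = √(4.00/3.02), i.e. (4.00/3.02)^(8/2).
= 1.32450^4 = 3.08.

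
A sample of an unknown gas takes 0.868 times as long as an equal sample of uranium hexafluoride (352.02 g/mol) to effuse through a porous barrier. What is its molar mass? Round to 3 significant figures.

265 g/mol

Graham's law gives t_X/t_UF₆ = √(M_X/M_UF₆).
0.868 = √(M_X/352.02)
M_X = 352.02 × 0.868² = 352.02 × 0.7534 = 265 g/mol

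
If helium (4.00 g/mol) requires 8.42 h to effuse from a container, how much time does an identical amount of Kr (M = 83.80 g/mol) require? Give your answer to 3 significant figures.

38.5 h

From Graham's law, t_Kr/t_He = √(M_Kr/M_He) = √(83.80/4.00) = √20.95 = 4.577.
So the time for Kr is 8.42 × 4.577 = 38.5 h.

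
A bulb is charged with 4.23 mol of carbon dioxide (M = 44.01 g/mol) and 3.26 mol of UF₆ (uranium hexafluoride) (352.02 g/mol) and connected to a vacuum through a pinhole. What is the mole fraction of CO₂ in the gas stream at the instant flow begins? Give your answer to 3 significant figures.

Rate_i ∝ x_i/√M_i (Graham's law weighted by mole fraction), so the effusate composition follows n_i/√M_i.
Mole fraction of CO₂ in the effusate = (n_CO₂/√M_CO₂) / (n_CO₂/√M_CO₂ + n_UF₆/√M_UF₆)
= (4.23/√44.01) / (4.23/√44.01 + 3.26/√352.02) = 0.6376/(0.6376 + 0.1738) = 0.786.

0.786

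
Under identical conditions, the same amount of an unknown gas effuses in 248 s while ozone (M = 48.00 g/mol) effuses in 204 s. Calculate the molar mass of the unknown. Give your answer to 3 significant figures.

From Graham's law, t_X/t_O₃ = √(M_X/M_O₃).
248/204 = 1.216 = √(M_X/48.00)
M_X = 48.00 × 1.216² = 48.00 × 1.478 = 70.9 g/mol

70.9 g/mol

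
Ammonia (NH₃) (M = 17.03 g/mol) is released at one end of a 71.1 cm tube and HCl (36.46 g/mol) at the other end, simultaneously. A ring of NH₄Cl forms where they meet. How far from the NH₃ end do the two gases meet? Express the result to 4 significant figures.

42.24 cm

Graham's law gives d_NH₃/d_HCl = rate_NH₃/rate_HCl = √(M_HCl/M_NH₃) = √(36.46/17.03) = 1.463.
With d_NH₃ + d_HCl = 71.1 cm, d_HCl = 71.1/(1 + 1.463) = 28.86 cm.
d_NH₃ = 71.1 − 28.86 = 42.24 cm.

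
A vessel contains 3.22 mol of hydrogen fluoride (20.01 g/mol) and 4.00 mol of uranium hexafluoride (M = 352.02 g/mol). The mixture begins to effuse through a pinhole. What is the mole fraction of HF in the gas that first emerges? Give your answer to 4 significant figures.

Effusion rate of each component ∝ n_i/√M_i (partial pressure × 1/√M).
x_HF(eff) = (n_HF/√M_HF) / (n_HF/√M_HF + n_UF₆/√M_UF₆)
= (3.22/√20.01) / (3.22/√20.01 + 4.00/√352.02) = 0.7198/(0.7198 + 0.2132) = 0.7715.

0.7715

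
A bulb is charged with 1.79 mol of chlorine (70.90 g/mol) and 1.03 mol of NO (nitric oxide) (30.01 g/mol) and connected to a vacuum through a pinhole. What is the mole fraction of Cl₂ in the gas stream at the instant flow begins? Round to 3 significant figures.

Each component's effusion rate ∝ (its partial pressure)·(1/√M) ∝ n_i/√M_i.
So x_Cl₂ in the escaping gas = (n_Cl₂/√M_Cl₂) / Σ(n_i/√M_i)
= (1.79/√70.90) / (1.79/√70.90 + 1.03/√30.01) = 0.2126/(0.2126 + 0.1880) = 0.531.

0.531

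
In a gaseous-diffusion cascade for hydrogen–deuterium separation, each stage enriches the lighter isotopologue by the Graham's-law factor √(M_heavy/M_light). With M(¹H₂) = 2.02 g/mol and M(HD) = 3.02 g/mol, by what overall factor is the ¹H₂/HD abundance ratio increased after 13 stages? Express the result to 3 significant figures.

13.7

After 13 stages the ratio has grown by (√(3.02/2.02))^13 = (3.02/2.02)^(13/2).
= 1.49505^(13/2) = 13.7.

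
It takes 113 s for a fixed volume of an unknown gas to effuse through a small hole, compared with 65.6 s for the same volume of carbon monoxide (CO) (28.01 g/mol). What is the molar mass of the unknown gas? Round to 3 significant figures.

Since effusion rate ∝ 1/√M, t_X/t_CO = √(M_X/M_CO).
113/65.6 = 1.723 = √(M_X/28.01)
M_X = 28.01 × 1.723² = 28.01 × 2.967 = 83.1 g/mol

83.1 g/mol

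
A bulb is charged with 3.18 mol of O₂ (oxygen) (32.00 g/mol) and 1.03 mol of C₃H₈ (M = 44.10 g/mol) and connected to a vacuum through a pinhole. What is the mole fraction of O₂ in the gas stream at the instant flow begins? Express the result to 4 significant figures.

Each component's effusion rate ∝ (its partial pressure)·(1/√M) ∝ n_i/√M_i.
So x_O₂ in the escaping gas = (n_O₂/√M_O₂) / Σ(n_i/√M_i)
= (3.18/√32.00) / (3.18/√32.00 + 1.03/√44.10) = 0.5621/(0.5621 + 0.1551) = 0.7838.

0.7838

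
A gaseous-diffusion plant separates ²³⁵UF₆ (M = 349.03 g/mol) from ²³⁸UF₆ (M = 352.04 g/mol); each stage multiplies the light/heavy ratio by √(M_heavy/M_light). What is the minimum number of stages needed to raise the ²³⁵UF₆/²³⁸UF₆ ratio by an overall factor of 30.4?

Per stage α = (352.04/349.03)^(1/2) = 1.00862^0.5, giving ln α = 0.004293.
Need α^N ≥ 30.4 ⇒ N ≥ ln(30.4) / ln α = 3.414 / 0.004293 = 795.27.
Rounding up, N = 796 stages.

796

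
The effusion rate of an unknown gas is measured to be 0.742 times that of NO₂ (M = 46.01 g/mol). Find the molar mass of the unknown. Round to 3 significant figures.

By Graham's law, rate_X/rate_NO₂ = √(M_NO₂/M_X).
0.742 = √(46.01/M_X)
M_X = 46.01 / 0.742² = 46.01 / 0.5506 = 83.6 g/mol

83.6 g/mol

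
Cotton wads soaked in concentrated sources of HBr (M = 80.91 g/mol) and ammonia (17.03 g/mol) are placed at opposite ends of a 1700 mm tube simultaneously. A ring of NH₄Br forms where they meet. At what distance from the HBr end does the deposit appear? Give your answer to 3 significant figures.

Graham's law gives d_HBr/d_NH₃ = rate_HBr/rate_NH₃ = √(M_NH₃/M_HBr) = √(17.03/80.91) = 0.4588.
With d_HBr + d_NH₃ = 1700 mm, d_NH₃ = 1700/(1 + 0.4588) = 1165 mm.
d_HBr = 1700 − 1165 = 535 mm.

535 mm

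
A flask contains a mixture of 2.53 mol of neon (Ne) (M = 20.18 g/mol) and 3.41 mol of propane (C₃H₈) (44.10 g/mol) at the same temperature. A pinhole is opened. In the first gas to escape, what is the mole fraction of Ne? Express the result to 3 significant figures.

0.523

Effusion rate of each component ∝ n_i/√M_i (partial pressure × 1/√M).
So x_Ne in the escaping gas = (n_Ne/√M_Ne) / Σ(n_i/√M_i)
= (2.53/√20.18) / (2.53/√20.18 + 3.41/√44.10) = 0.5632/(0.5632 + 0.5135) = 0.523.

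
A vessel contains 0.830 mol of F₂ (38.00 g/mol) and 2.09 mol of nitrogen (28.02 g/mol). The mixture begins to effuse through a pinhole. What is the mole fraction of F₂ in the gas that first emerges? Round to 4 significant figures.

Each component's effusion rate ∝ (its partial pressure)·(1/√M) ∝ n_i/√M_i.
Mole fraction of F₂ in the effusate = (n_F₂/√M_F₂) / (n_F₂/√M_F₂ + n_N₂/√M_N₂)
= (0.830/√38.00) / (0.830/√38.00 + 2.09/√28.02) = 0.1346/(0.1346 + 0.3948) = 0.2543.

0.2543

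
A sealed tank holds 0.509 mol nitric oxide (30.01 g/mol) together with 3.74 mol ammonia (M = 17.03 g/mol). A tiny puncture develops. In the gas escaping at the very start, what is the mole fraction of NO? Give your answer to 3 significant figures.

Effusion rate of each component ∝ n_i/√M_i (partial pressure × 1/√M).
Mole fraction of NO in the effusate = (n_NO/√M_NO) / (n_NO/√M_NO + n_NH₃/√M_NH₃)
= (0.509/√30.01) / (0.509/√30.01 + 3.74/√17.03) = 0.09291/(0.09291 + 0.9063) = 0.0930.

0.0930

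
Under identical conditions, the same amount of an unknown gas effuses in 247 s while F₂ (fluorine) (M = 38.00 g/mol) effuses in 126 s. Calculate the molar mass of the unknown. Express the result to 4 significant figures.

146.0 g/mol

Using Graham's law: t_X/t_F₂ = √(M_X/M_F₂).
247/126 = 1.960 = √(M_X/38.00)
M_X = 38.00 × 1.960² = 38.00 × 3.843 = 146.0 g/mol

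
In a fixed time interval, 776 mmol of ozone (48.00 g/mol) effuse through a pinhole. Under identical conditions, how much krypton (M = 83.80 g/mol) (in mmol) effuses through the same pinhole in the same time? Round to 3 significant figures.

587 mmol

By Graham's law, rate_Kr/rate_O₃ = √(M_O₃/M_Kr) = √(48.00/83.80) = √0.5728 = 0.7568.
So the amount for Kr is 776 × 0.7568 = 587 mmol.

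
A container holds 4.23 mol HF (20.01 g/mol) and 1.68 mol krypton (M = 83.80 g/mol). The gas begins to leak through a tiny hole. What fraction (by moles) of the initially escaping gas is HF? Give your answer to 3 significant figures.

0.837

The effusion rate of species i is ∝ p_i/√M_i ∝ n_i/√M_i.
Mole fraction of HF in the effusate = (n_HF/√M_HF) / (n_HF/√M_HF + n_Kr/√M_Kr)
= (4.23/√20.01) / (4.23/√20.01 + 1.68/√83.80) = 0.9456/(0.9456 + 0.1835) = 0.837.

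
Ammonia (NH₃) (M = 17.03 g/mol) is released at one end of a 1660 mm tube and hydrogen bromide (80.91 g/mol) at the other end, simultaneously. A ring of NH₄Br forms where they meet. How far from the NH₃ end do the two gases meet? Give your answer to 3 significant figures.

In equal time, each gas travels a distance ∝ its rate ∝ 1/√M, so d_NH₃/d_HBr = √(M_HBr/M_NH₃) = √(80.91/17.03) = 2.180.
With d_NH₃ + d_HBr = 1660 mm, d_HBr = 1660/(1 + 2.180) = 522.1 mm.
d_NH₃ = 1660 − 522.1 = 1140 mm.

1140 mm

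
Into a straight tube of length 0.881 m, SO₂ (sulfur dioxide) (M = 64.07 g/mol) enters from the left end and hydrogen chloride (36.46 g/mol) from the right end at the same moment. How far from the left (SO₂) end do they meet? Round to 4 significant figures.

Graham's law gives d_SO₂/d_HCl = rate_SO₂/rate_HCl = √(M_HCl/M_SO₂) = √(36.46/64.07) = 0.7544.
With d_SO₂ + d_HCl = 0.881 m, d_HCl = 0.881/(1 + 0.7544) = 0.5022 m.
d_SO₂ = 0.881 − 0.5022 = 0.3788 m.

0.3788 m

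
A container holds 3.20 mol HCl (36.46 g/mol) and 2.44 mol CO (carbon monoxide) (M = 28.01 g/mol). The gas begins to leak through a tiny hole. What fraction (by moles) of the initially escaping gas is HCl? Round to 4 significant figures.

Effusion rate of each component ∝ n_i/√M_i (partial pressure × 1/√M).
Mole fraction of HCl in the effusate = (n_HCl/√M_HCl) / (n_HCl/√M_HCl + n_CO/√M_CO)
= (3.20/√36.46) / (3.20/√36.46 + 2.44/√28.01) = 0.5300/(0.5300 + 0.4610) = 0.5348.

0.5348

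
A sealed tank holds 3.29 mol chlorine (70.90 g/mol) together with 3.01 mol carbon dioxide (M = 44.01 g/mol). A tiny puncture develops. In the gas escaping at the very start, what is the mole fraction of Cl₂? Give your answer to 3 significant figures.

The effusion rate of species i is ∝ p_i/√M_i ∝ n_i/√M_i.
x_Cl₂(eff) = (n_Cl₂/√M_Cl₂) / (n_Cl₂/√M_Cl₂ + n_CO₂/√M_CO₂)
= (3.29/√70.90) / (3.29/√70.90 + 3.01/√44.01) = 0.3907/(0.3907 + 0.4537) = 0.463.

0.463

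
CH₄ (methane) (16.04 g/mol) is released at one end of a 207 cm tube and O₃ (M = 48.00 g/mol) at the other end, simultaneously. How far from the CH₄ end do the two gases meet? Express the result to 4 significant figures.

In equal time, each gas travels a distance ∝ its rate ∝ 1/√M, so d_CH₄/d_O₃ = √(M_O₃/M_CH₄) = √(48.00/16.04) = 1.730.
With d_CH₄ + d_O₃ = 207 cm, d_O₃ = 207/(1 + 1.730) = 75.83 cm.
d_CH₄ = 207 − 75.83 = 131.2 cm.

131.2 cm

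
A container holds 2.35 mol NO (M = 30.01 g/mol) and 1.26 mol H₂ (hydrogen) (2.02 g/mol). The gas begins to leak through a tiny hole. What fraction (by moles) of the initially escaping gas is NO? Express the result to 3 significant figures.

Effusion rate of each component ∝ n_i/√M_i (partial pressure × 1/√M).
Mole fraction of NO in the effusate = (n_NO/√M_NO) / (n_NO/√M_NO + n_H₂/√M_H₂)
= (2.35/√30.01) / (2.35/√30.01 + 1.26/√2.02) = 0.4290/(0.4290 + 0.8865) = 0.326.

0.326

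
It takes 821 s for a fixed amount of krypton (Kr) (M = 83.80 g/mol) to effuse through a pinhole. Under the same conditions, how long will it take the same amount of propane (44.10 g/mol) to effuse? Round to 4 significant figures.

Using Graham's law: t_C₃H₈/t_Kr = √(M_C₃H₈/M_Kr) = √(44.10/83.80) = √0.5263 = 0.7254.
So the time for C₃H₈ is 821 × 0.7254 = 595.6 s.

595.6 s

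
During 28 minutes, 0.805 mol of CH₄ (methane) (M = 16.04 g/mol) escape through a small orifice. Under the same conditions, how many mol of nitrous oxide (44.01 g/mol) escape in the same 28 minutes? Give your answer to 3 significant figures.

0.486 mol

Graham's law gives rate_N₂O/rate_CH₄ = √(M_CH₄/M_N₂O) = √(16.04/44.01) = √0.3645 = 0.6037.
So the amount for N₂O is 0.805 × 0.6037 = 0.486 mol.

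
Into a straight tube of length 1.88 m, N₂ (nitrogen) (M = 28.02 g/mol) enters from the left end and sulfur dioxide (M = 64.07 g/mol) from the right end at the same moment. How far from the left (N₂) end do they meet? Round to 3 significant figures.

1.13 m

Graham's law gives d_N₂/d_SO₂ = rate_N₂/rate_SO₂ = √(M_SO₂/M_N₂) = √(64.07/28.02) = 1.512.
With d_N₂ + d_SO₂ = 1.88 m, d_SO₂ = 1.88/(1 + 1.512) = 0.7484 m.
d_N₂ = 1.88 − 0.7484 = 1.13 m.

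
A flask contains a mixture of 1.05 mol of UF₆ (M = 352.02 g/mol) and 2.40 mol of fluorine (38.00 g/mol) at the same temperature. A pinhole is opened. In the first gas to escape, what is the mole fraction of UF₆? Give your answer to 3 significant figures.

0.126

Effusion rate of each component ∝ n_i/√M_i (partial pressure × 1/√M).
So x_UF₆ in the escaping gas = (n_UF₆/√M_UF₆) / Σ(n_i/√M_i)
= (1.05/√352.02) / (1.05/√352.02 + 2.40/√38.00) = 0.05596/(0.05596 + 0.3893) = 0.126.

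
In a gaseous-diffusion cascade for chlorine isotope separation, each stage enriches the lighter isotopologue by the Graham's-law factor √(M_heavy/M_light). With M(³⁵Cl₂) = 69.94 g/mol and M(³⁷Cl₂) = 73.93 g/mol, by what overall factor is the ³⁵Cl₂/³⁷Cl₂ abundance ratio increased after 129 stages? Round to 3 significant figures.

Each stage multiplies the ratio by α = √(73.93/69.94), so after 129 stages the overall factor is α^129 = (73.93/69.94)^(129/2).
= 1.05705^(129/2) = 35.8.

35.8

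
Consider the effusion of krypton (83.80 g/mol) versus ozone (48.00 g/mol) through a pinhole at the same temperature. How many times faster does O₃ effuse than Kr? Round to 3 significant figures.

1.32

Since effusion rate ∝ 1/√M, rate_O₃/rate_Kr = √(M_Kr/M_O₃) = √(83.80/48.00) = √1.746 = 1.32.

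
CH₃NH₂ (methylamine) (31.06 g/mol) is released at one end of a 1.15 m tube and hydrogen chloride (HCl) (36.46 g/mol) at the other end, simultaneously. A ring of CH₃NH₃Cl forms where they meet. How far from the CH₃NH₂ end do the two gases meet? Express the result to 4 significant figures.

0.5980 m

The fronts meet when d_CH₃NH₂ + d_HCl = L with d_CH₃NH₂/d_HCl = √(M_HCl/M_CH₃NH₂) (Graham's law). Here √(M_HCl/M_CH₃NH₂) = √(36.46/31.06) = 1.083.
With d_CH₃NH₂ + d_HCl = 1.15 m, d_HCl = 1.15/(1 + 1.083) = 0.5520 m.
d_CH₃NH₂ = 1.15 − 0.5520 = 0.5980 m.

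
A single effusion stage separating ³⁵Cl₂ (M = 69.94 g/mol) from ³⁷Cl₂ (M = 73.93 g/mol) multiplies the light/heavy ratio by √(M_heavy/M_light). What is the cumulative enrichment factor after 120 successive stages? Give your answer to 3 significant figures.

Overall factor = α^120 with α = √(73.93/69.94), i.e. (73.93/69.94)^(120/2).
= 1.05705^60 = 27.9.

27.9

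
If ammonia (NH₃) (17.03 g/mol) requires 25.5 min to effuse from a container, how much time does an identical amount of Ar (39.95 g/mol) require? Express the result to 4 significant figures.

Using Graham's law: t_Ar/t_NH₃ = √(M_Ar/M_NH₃) = √(39.95/17.03) = √2.346 = 1.532.
So the time for Ar is 25.5 × 1.532 = 39.06 min.

39.06 min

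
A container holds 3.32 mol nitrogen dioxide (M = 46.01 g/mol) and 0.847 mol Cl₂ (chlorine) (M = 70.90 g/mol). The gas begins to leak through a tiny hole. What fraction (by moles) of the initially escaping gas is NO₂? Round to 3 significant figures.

0.830

The effusion rate of species i is ∝ p_i/√M_i ∝ n_i/√M_i.
So x_NO₂ in the escaping gas = (n_NO₂/√M_NO₂) / Σ(n_i/√M_i)
= (3.32/√46.01) / (3.32/√46.01 + 0.847/√70.90) = 0.4895/(0.4895 + 0.1006) = 0.830.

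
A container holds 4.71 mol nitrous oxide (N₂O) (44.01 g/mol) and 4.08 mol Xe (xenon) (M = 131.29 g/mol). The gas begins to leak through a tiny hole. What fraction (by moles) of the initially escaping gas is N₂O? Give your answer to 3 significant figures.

The effusion rate of species i is ∝ p_i/√M_i ∝ n_i/√M_i.
x_N₂O(eff) = (n_N₂O/√M_N₂O) / (n_N₂O/√M_N₂O + n_Xe/√M_Xe)
= (4.71/√44.01) / (4.71/√44.01 + 4.08/√131.29) = 0.7100/(0.7100 + 0.3561) = 0.666.

0.666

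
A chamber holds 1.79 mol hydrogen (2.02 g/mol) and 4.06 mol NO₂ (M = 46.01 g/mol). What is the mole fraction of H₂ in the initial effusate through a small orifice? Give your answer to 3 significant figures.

Each component's effusion rate ∝ (its partial pressure)·(1/√M) ∝ n_i/√M_i.
x_H₂(eff) = (n_H₂/√M_H₂) / (n_H₂/√M_H₂ + n_NO₂/√M_NO₂)
= (1.79/√2.02) / (1.79/√2.02 + 4.06/√46.01) = 1.259/(1.259 + 0.5985) = 0.678.

0.678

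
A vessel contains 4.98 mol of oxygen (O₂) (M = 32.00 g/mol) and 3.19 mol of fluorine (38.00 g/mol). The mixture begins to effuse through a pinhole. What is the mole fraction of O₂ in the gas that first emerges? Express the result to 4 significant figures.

0.6298

Rate_i ∝ x_i/√M_i (Graham's law weighted by mole fraction), so the effusate composition follows n_i/√M_i.
Mole fraction of O₂ in the effusate = (n_O₂/√M_O₂) / (n_O₂/√M_O₂ + n_F₂/√M_F₂)
= (4.98/√32.00) / (4.98/√32.00 + 3.19/√38.00) = 0.8803/(0.8803 + 0.5175) = 0.6298.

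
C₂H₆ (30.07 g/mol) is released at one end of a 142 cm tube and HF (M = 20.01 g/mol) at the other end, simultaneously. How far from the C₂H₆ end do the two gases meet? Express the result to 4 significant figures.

Graham's law gives d_C₂H₆/d_HF = rate_C₂H₆/rate_HF = √(M_HF/M_C₂H₆) = √(20.01/30.07) = 0.8157.
With d_C₂H₆ + d_HF = 142 cm, d_HF = 142/(1 + 0.8157) = 78.20 cm.
d_C₂H₆ = 142 − 78.20 = 63.80 cm.

63.80 cm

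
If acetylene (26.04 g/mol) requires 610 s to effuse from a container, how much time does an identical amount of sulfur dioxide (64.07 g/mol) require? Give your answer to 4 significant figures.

956.8 s

Since effusion rate ∝ 1/√M, t_SO₂/t_C₂H₂ = √(M_SO₂/M_C₂H₂) = √(64.07/26.04) = √2.460 = 1.569.
So the time for SO₂ is 610 × 1.569 = 956.8 s.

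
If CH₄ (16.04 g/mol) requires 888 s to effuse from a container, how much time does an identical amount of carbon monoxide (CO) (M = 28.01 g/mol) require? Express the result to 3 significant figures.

1170 s

Since effusion rate ∝ 1/√M, t_CO/t_CH₄ = √(M_CO/M_CH₄) = √(28.01/16.04) = √1.746 = 1.321.
So the time for CO is 888 × 1.321 = 1170 s.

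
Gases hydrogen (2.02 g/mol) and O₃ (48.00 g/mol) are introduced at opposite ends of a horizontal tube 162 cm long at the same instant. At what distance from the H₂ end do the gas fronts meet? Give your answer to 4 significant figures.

134.4 cm

Graham's law gives d_H₂/d_O₃ = rate_H₂/rate_O₃ = √(M_O₃/M_H₂) = √(48.00/2.02) = 4.875.
With d_H₂ + d_O₃ = 162 cm, d_O₃ = 162/(1 + 4.875) = 27.58 cm.
d_H₂ = 162 − 27.58 = 134.4 cm.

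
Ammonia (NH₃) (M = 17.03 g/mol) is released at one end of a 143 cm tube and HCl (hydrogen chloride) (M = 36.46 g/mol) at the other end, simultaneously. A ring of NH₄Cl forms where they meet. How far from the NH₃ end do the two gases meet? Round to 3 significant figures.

84.9 cm

In equal time, each gas travels a distance ∝ its rate ∝ 1/√M, so d_NH₃/d_HCl = √(M_HCl/M_NH₃) = √(36.46/17.03) = 1.463.
With d_NH₃ + d_HCl = 143 cm, d_HCl = 143/(1 + 1.463) = 58.05 cm.
d_NH₃ = 143 − 58.05 = 84.9 cm.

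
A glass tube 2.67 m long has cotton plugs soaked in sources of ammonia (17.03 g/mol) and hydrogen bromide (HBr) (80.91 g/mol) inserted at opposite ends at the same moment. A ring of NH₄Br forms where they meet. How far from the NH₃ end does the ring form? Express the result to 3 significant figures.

Graham's law gives d_NH₃/d_HBr = rate_NH₃/rate_HBr = √(M_HBr/M_NH₃) = √(80.91/17.03) = 2.180.
With d_NH₃ + d_HBr = 2.67 m, d_HBr = 2.67/(1 + 2.180) = 0.8397 m.
d_NH₃ = 2.67 − 0.8397 = 1.83 m.

1.83 m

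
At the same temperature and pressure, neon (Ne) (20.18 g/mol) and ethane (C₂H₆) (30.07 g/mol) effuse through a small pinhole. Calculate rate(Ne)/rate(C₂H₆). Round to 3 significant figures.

1.22

Since effusion rate ∝ 1/√M, rate_Ne/rate_C₂H₆ = √(M_C₂H₆/M_Ne) = √(30.07/20.18) = √1.490 = 1.22.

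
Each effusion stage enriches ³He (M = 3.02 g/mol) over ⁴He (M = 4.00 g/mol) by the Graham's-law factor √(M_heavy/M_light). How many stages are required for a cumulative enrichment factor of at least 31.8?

25

Per stage α = (4.00/3.02)^(1/2) = 1.32450^0.5, giving ln α = 0.1405.
Need α^N ≥ 31.8 ⇒ N ≥ ln(31.8) / ln α = 3.459 / 0.1405 = 24.62.
Rounding up, N = 25 stages.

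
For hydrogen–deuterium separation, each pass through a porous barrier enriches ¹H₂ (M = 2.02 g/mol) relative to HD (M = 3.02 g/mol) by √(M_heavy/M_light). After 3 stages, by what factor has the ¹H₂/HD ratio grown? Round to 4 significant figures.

1.828

Each stage multiplies the ratio by α = √(3.02/2.02), so after 3 stages the overall factor is α^3 = (3.02/2.02)^(3/2).
= 1.49505^(3/2) = 1.828.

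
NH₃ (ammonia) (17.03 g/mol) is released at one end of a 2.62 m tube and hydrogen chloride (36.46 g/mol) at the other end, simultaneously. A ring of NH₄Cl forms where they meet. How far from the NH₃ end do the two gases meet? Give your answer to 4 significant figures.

1.556 m

Distances travelled in equal time are proportional to diffusion rates, so d_NH₃/d_HCl = √(M_HCl/M_NH₃) = √(36.46/17.03) = 1.463.
With d_NH₃ + d_HCl = 2.62 m, d_HCl = 2.62/(1 + 1.463) = 1.064 m.
d_NH₃ = 2.62 − 1.064 = 1.556 m.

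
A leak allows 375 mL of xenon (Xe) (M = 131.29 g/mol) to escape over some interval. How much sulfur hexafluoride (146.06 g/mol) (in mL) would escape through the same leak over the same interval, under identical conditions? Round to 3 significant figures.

356 mL

Since effusion rate ∝ 1/√M, rate_SF₆/rate_Xe = √(M_Xe/M_SF₆) = √(131.29/146.06) = √0.8989 = 0.9481.
So the volume for SF₆ is 375 × 0.9481 = 356 mL.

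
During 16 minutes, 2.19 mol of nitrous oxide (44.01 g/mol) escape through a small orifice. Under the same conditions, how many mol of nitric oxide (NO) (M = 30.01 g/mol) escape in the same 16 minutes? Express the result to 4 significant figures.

2.652 mol

Graham's law gives rate_NO/rate_N₂O = √(M_N₂O/M_NO) = √(44.01/30.01) = √1.467 = 1.211.
So the amount for NO is 2.19 × 1.211 = 2.652 mol.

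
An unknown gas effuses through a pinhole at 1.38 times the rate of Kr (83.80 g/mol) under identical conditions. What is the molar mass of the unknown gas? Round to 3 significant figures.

Using Graham's law: rate_X/rate_Kr = √(M_Kr/M_X).
1.38 = √(83.80/M_X)
M_X = 83.80 / 1.38² = 83.80 / 1.904 = 44.0 g/mol

44.0 g/mol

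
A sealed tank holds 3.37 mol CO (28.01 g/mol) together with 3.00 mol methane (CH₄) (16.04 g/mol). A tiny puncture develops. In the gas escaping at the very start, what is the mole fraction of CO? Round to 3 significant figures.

Each component's effusion rate ∝ (its partial pressure)·(1/√M) ∝ n_i/√M_i.
So x_CO in the escaping gas = (n_CO/√M_CO) / Σ(n_i/√M_i)
= (3.37/√28.01) / (3.37/√28.01 + 3.00/√16.04) = 0.6368/(0.6368 + 0.7491) = 0.459.

0.459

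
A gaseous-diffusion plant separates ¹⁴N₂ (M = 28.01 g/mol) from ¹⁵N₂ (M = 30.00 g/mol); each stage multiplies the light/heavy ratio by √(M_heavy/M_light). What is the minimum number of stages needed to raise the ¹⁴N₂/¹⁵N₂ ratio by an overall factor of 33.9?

With α = √(30.00/28.01) per stage, ln α = ½ ln(1.07105) = 0.03432.
Need α^N ≥ 33.9 ⇒ N ≥ ln(33.9) / ln α = 3.523 / 0.03432 = 102.67.
So at least 103 stages are needed.

103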